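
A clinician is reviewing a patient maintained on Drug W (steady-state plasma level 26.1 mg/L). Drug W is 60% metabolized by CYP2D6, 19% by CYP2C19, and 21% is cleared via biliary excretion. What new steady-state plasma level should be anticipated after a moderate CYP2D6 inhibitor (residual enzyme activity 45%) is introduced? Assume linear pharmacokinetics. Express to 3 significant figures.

CYP2D6: 0.6 × 0.45 = 0.27
CYP2C19: 0.19 (unchanged)
Other: 0.21 (unchanged)
New clearance relative to baseline: 0.27 + 0.19 + 0.21 = 0.67.
New steady-state plasma level = baseline ÷ relative clearance = 26.1 / 0.67 = 39.0 mg/L.

39.0 mg/L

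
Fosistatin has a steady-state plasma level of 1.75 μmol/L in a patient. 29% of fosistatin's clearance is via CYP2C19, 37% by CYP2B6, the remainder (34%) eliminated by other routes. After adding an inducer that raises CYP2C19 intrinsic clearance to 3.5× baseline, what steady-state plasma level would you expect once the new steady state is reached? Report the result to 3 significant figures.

The CYP2C19 pathway (29% of clearance) increases to 3.5× activity: 0.29 × 3.5 = 1.015.
CYP2B6 (37%) and the residual 34% are unaffected.
CL_new/CL_old = 1.015 + 0.37 + 0.34 = 1.725.
New steady-state plasma level = baseline ÷ relative clearance = 1.75 / 1.725 = 1.01 μmol/L.

1.01 μmol/L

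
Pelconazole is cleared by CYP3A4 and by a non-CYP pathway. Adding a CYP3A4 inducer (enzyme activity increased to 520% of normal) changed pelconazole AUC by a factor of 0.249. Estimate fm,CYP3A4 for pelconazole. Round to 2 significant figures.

0.72

Let x = fm,CYP3A4. Because AUC ∝ 1/CL, relative clearance rose to 1/0.249 = 4.016.
Setting x·5.2 + (1 − x) = 4.016 and solving: x = (4.016 − 1)/(5.2 − 1) = 0.72.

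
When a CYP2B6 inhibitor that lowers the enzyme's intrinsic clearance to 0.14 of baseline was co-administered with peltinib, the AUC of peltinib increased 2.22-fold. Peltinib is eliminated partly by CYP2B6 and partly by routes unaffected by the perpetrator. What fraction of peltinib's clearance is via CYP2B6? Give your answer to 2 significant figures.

0.64

Call the CYP2B6 fraction fm. After the interaction, CL_new/CL_old = fm × 0.14 + (1 − fm).
AUC ratio = 1 / (new CL fraction), so new CL fraction = 1 / 2.22 = 0.4505.
fm × 0.14 + 1 − fm = 0.4505  ⇒  fm × (0.14 − 1) = −0.5495  ⇒  fm = 0.64.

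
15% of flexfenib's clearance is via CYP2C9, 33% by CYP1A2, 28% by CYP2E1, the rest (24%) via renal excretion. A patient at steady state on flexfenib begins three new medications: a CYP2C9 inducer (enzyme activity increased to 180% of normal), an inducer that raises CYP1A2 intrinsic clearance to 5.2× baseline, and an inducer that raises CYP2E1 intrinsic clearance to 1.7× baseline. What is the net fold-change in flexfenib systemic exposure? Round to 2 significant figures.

0.37

The CYP2C9 pathway (15% of clearance) is boosted to 1.8× activity: 0.15 × 1.8 = 0.27.
The CYP1A2 pathway (33% of clearance) rises to 5.2× activity: 0.33 × 5.2 = 1.716.
The CYP2E1 pathway (28% of clearance) increases to 1.7× activity: 0.28 × 1.7 = 0.476.
The remaining 24% of clearance is unaffected.
New clearance relative to baseline: 0.27 + 1.716 + 0.476 + 0.24 = 2.702.
Because systemic exposure varies inversely with clearance, the combined effect is 1 / 2.702 = 0.37.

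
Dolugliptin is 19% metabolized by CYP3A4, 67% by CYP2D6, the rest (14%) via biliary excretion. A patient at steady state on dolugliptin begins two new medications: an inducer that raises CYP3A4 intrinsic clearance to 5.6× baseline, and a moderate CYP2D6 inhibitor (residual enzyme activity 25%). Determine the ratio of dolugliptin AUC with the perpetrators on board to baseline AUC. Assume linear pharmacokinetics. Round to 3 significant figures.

The CYP3A4 pathway (19% of clearance) rises to 5.6× activity: 0.19 × 5.6 = 1.064.
The CYP2D6 pathway (67% of clearance) is reduced to 0.25× activity: 0.67 × 0.25 = 0.1675.
Non-CYP routes (14%) are unchanged.
New clearance relative to baseline: 1.064 + 0.1675 + 0.14 = 1.3715.
Net AUC ratio = 1 / 1.3715 = 0.729.

0.729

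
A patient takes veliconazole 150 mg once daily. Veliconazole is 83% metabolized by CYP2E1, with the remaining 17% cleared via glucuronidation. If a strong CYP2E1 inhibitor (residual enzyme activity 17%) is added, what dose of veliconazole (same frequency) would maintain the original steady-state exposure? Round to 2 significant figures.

47 mg

The CYP2E1 pathway (83% of clearance) drops to 0.17× activity: 0.83 × 0.17 = 0.1411.
Non-CYP routes (17%) are unchanged.
CL_new/CL_old = 0.1411 + 0.17 = 0.3111.
Exposure is unchanged when dose changes in proportion to clearance. New dose = 150 mg × 0.3111 = 47 mg.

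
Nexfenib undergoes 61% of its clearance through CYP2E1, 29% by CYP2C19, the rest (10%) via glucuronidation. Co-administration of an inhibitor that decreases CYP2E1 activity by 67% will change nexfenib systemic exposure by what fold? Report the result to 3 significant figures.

CYP2E1: 0.61 × 0.33 = 0.2013
CYP2C19: 0.29 (unchanged)
Other: 0.1 (unchanged)
CL_new/CL_old = 0.2013 + 0.29 + 0.1 = 0.5913.
Systemic exposure is inversely proportional to clearance, so the fold-change is 1 / 0.5913 = 1.69.

1.69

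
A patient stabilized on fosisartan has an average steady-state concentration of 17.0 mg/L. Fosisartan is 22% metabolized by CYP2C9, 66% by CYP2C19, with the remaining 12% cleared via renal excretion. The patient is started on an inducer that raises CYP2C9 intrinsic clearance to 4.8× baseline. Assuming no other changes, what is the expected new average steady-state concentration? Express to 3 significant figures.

9.26 mg/L

CYP2C9: 0.22 × 4.8 = 1.056
CYP2C19: 0.66 (unchanged)
Other: 0.12 (unchanged)
CL_new/CL_old = 1.056 + 0.66 + 0.12 = 1.836.
Average steady-state concentration ∝ 1/CL, so new value = 17.0 / 1.836 = 9.26 mg/L.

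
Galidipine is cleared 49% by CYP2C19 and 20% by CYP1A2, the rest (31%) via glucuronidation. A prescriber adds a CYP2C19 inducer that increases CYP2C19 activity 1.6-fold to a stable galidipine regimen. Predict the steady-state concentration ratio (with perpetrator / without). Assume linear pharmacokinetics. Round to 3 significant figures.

0.773

The CYP2C19 pathway (49% of clearance) is boosted to 1.6× activity: 0.49 × 1.6 = 0.784.
CYP1A2 (20%) and the residual 31% are unaffected.
CL_new/CL_old = 0.784 + 0.2 + 0.31 = 1.294.
Since steady-state concentration ∝ 1/CL, the ratio is 1 / 1.294 = 0.773.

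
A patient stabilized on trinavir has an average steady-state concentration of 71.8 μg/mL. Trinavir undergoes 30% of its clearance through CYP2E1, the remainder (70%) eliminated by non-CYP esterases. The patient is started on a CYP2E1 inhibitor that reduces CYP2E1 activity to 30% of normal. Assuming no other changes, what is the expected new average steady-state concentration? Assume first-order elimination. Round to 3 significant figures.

90.9 μg/mL

CYP2E1: 0.3 × 0.3 = 0.09
Other: 0.7 (unchanged)
Relative clearance = 0.09 + 0.7 = 0.79.
With dosing unchanged, average steady-state concentration scales as 1/CL: 71.8 / 0.79 = 90.9 μg/mL.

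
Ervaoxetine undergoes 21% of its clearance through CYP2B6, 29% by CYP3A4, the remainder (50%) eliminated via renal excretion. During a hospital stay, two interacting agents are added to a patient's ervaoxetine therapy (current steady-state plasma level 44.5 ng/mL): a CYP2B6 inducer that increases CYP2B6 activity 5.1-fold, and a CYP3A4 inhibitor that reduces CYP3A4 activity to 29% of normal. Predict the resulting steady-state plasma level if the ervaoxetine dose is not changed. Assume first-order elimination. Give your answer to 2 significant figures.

27 ng/mL

The CYP2B6 pathway (21% of clearance) rises to 5.1× activity: 0.21 × 5.1 = 1.071.
The CYP3A4 pathway (29% of clearance) falls to 0.29× activity: 0.29 × 0.29 = 0.0841.
Non-CYP routes (50%) are unchanged.
CL_new/CL_old = 1.071 + 0.0841 + 0.5 = 1.6551.
New steady-state plasma level = 44.5 / 1.6551 = 27 ng/mL (concentration scales inversely with clearance).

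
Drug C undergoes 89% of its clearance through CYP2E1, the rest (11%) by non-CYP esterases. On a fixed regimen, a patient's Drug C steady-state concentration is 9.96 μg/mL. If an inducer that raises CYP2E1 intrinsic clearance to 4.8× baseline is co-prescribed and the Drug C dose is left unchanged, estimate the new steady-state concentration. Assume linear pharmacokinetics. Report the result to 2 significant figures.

2.3 μg/mL

CYP2E1: 0.89 × 4.8 = 4.272
Other: 0.11 (unchanged)
Relative clearance = 4.272 + 0.11 = 4.382.
Steady-state concentration ∝ 1/CL, so new value = 9.96 / 4.382 = 2.3 μg/mL.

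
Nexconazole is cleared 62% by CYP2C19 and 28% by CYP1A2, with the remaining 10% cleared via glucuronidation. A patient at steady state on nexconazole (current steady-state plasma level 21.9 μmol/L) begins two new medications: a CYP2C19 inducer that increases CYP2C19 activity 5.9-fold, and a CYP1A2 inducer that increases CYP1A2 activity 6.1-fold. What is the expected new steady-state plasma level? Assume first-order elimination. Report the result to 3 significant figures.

CYP2C19: 0.62 × 5.9 = 3.658
CYP1A2: 0.28 × 6.1 = 1.708
Other: 0.1 (unchanged)
Relative clearance = 3.658 + 1.708 + 0.1 = 5.466.
New steady-state plasma level = 21.9 / 5.466 = 4.01 μmol/L (concentration scales inversely with clearance).

4.01 μmol/L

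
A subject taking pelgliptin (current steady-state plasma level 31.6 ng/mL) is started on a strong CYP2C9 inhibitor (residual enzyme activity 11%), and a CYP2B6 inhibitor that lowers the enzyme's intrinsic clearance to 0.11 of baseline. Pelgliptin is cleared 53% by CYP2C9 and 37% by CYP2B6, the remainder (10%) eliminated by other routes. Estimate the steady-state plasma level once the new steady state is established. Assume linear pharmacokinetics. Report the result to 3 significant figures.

CYP2C9: 0.53 × 0.11 = 0.0583
CYP2B6: 0.37 × 0.11 = 0.0407
Other: 0.1 (unchanged)
Relative clearance = 0.0583 + 0.0407 + 0.1 = 0.199.
Steady-state plasma level ∝ 1/CL: new value = 31.6 / 0.199 = 159 ng/mL.

159 ng/mL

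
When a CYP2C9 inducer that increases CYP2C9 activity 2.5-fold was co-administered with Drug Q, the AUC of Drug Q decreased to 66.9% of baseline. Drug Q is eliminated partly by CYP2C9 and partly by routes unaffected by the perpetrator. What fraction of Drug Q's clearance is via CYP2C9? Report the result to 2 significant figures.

CL'/CL = 1 / 0.669 = 1.495
2.5·fm + (1 − fm) = 1.495
fm = (1.495 − 1) / (2.5 − 1) = 0.33

0.33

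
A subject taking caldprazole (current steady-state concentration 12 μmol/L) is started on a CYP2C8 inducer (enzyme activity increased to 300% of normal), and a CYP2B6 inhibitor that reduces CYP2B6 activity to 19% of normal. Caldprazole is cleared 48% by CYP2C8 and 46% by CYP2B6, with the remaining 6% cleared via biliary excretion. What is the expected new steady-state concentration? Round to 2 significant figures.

The CYP2C8 pathway (48% of clearance) rises to 3× activity: 0.48 × 3 = 1.44.
The CYP2B6 pathway (46% of clearance) drops to 0.19× activity: 0.46 × 0.19 = 0.0874.
The remaining 6% of clearance is unaffected.
Relative clearance = 1.44 + 0.0874 + 0.06 = 1.5874.
New steady-state concentration = 12 / 1.5874 = 7.6 μmol/L (concentration scales inversely with clearance).

7.6 μmol/L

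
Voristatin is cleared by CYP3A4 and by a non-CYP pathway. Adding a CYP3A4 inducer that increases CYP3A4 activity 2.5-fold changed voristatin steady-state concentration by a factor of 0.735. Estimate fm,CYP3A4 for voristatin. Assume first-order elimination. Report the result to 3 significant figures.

CL'/CL = 1 / 0.735 = 1.361
2.5·fm + (1 − fm) = 1.361
fm = (1.361 − 1) / (2.5 − 1) = 0.240

0.240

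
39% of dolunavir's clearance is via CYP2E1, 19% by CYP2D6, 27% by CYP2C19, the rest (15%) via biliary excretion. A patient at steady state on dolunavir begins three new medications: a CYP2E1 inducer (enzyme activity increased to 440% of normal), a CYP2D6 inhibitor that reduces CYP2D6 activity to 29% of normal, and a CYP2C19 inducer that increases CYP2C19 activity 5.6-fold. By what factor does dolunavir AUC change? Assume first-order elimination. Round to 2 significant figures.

The CYP2E1 pathway (39% of clearance) increases to 4.4× activity: 0.39 × 4.4 = 1.716.
The CYP2D6 pathway (19% of clearance) is reduced to 0.29× activity: 0.19 × 0.29 = 0.0551.
The CYP2C19 pathway (27% of clearance) rises to 5.6× activity: 0.27 × 5.6 = 1.512.
The remaining 15% of clearance is unaffected.
New clearance relative to baseline: 1.716 + 0.0551 + 1.512 + 0.15 = 3.4331.
AUC ∝ 1/CL: fold-change = 1 / 3.4331 = 0.29.

0.29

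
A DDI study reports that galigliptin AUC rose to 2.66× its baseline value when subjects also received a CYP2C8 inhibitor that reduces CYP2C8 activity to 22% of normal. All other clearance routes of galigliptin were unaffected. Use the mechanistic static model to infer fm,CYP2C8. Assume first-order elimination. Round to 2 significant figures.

CL'/CL = 1 / 2.66 = 0.3759
0.22·fm + (1 − fm) = 0.3759
fm = (0.3759 − 1) / (0.22 − 1) = 0.80

0.80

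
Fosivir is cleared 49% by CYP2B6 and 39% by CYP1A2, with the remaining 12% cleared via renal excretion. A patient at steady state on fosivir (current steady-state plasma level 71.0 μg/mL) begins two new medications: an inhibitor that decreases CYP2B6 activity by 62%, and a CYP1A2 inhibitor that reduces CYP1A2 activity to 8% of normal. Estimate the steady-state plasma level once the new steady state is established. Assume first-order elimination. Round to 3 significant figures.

The CYP2B6 pathway (49% of clearance) falls to 0.38× activity: 0.49 × 0.38 = 0.1862.
The CYP1A2 pathway (39% of clearance) falls to 0.08× activity: 0.39 × 0.08 = 0.0312.
Non-CYP routes (12%) are unchanged.
CL_new/CL_old = 0.1862 + 0.0312 + 0.12 = 0.3374.
New steady-state plasma level = 71.0 / 0.3374 = 210 μg/mL (concentration scales inversely with clearance).

210 μg/mL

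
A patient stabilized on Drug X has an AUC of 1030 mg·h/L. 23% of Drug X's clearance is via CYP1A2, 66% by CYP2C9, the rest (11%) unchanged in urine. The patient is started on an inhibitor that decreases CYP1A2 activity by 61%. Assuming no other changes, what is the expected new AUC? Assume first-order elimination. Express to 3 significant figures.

The CYP1A2 pathway (23% of clearance) drops to 0.39× activity: 0.23 × 0.39 = 0.0897.
CYP2C9 (66%) and the residual 11% are unaffected.
CL_new/CL_old = 0.0897 + 0.66 + 0.11 = 0.8597.
New AUC = baseline ÷ relative clearance = 1030 / 0.8597 = 1.20 × 10³ mg·h/L.

1.20 × 10³ mg·h/L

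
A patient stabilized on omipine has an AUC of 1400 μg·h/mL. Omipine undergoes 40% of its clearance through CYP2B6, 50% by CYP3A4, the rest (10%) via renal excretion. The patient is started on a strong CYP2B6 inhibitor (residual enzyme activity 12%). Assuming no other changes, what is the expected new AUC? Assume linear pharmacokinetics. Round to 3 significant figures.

2.16 × 10³ μg·h/mL

The CYP2B6 pathway (40% of clearance) is reduced to 0.12× activity: 0.4 × 0.12 = 0.048.
CYP3A4 (50%) and the residual 10% are unaffected.
New clearance relative to baseline: 0.048 + 0.5 + 0.1 = 0.648.
New AUC = baseline ÷ relative clearance = 1400 / 0.648 = 2.16 × 10³ μg·h/mL.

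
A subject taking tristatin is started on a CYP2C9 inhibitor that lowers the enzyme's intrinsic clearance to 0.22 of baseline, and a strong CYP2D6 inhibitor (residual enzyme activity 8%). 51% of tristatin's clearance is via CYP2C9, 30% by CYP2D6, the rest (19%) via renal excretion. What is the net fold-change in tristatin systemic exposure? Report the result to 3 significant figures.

3.07

The CYP2C9 pathway (51% of clearance) falls to 0.22× activity: 0.51 × 0.22 = 0.1122.
The CYP2D6 pathway (30% of clearance) drops to 0.08× activity: 0.3 × 0.08 = 0.024.
The remaining 19% of clearance is unaffected.
New clearance relative to baseline: 0.1122 + 0.024 + 0.19 = 0.3262.
Because systemic exposure varies inversely with clearance, the combined effect is 1 / 0.3262 = 3.07.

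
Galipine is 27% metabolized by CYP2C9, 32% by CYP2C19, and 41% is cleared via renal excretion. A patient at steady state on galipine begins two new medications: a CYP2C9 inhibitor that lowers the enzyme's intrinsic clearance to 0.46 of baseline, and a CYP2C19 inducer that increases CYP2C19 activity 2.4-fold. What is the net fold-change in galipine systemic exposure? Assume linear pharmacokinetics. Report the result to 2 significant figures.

0.77

The CYP2C9 pathway (27% of clearance) drops to 0.46× activity: 0.27 × 0.46 = 0.1242.
The CYP2C19 pathway (32% of clearance) is boosted to 2.4× activity: 0.32 × 2.4 = 0.768.
The remaining 41% of clearance is unaffected.
CL_new/CL_old = 0.1242 + 0.768 + 0.41 = 1.3022.
Because systemic exposure varies inversely with clearance, the combined effect is 1 / 1.3022 = 0.77.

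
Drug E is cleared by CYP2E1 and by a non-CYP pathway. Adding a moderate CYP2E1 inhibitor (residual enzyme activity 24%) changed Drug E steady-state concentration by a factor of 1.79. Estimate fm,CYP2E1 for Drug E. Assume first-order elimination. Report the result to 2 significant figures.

Let x = fm,CYP2E1. Because steady-state concentration ∝ 1/CL, relative clearance fell to 1/1.79 = 0.5587.
Setting x·0.24 + (1 − x) = 0.5587 and solving: x = (0.5587 − 1)/(0.24 − 1) = 0.58.

0.58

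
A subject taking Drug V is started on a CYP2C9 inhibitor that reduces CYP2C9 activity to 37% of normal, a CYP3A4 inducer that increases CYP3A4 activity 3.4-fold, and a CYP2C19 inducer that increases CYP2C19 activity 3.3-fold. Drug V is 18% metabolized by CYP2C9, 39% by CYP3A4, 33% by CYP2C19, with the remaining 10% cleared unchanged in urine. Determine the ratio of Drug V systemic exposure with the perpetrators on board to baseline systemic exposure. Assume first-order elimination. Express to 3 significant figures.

0.387

CYP2C9: 0.18 × 0.37 = 0.0666
CYP3A4: 0.39 × 3.4 = 1.326
CYP2C19: 0.33 × 3.3 = 1.089
Other: 0.1 (unchanged)
CL_new/CL_old = 0.0666 + 1.326 + 1.089 + 0.1 = 2.5816.
Because systemic exposure varies inversely with clearance, the combined effect is 1 / 2.5816 = 0.387.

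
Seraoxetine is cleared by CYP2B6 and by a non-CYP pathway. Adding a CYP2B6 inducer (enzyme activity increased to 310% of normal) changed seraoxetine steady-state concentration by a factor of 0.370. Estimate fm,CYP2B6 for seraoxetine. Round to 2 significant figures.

0.81

CL'/CL = 1 / 0.370 = 2.703
3.1·fm + (1 − fm) = 2.703
fm = (2.703 − 1) / (3.1 − 1) = 0.81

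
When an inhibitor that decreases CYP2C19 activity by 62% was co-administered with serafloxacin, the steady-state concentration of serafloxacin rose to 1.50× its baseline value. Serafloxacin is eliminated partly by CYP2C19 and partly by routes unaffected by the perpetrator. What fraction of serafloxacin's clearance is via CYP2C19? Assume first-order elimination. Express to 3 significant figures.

Let x = fm,CYP2C19. Because steady-state concentration ∝ 1/CL, relative clearance fell to 1/1.50 = 0.6667.
Only the CYP2C19 route changed, so 0.6667 = x·0.38 + (1 − x), giving x = 0.538.

0.538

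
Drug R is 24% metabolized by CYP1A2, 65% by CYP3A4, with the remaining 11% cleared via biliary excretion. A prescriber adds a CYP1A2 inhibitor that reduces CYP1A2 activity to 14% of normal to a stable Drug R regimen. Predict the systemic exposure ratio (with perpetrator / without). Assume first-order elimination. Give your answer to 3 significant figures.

The CYP1A2 pathway (24% of clearance) is reduced to 0.14× activity: 0.24 × 0.14 = 0.0336.
CYP3A4 (65%) and the residual 11% are unaffected.
New clearance relative to baseline: 0.0336 + 0.65 + 0.11 = 0.7936.
Systemic exposure is inversely proportional to clearance, so the fold-change is 1 / 0.7936 = 1.26.

1.26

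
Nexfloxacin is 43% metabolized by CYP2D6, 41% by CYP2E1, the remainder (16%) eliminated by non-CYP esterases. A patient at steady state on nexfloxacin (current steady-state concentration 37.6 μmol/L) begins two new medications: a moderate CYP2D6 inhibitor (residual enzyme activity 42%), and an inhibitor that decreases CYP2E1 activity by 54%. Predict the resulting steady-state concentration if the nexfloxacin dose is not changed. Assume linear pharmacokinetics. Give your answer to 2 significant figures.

The CYP2D6 pathway (43% of clearance) is reduced to 0.42× activity: 0.43 × 0.42 = 0.1806.
The CYP2E1 pathway (41% of clearance) is reduced to 0.46× activity: 0.41 × 0.46 = 0.1886.
The remaining 16% of clearance is unaffected.
New clearance relative to baseline: 0.1806 + 0.1886 + 0.16 = 0.5292.
Steady-state concentration ∝ 1/CL: new value = 37.6 / 0.5292 = 71 μmol/L.

71 μmol/L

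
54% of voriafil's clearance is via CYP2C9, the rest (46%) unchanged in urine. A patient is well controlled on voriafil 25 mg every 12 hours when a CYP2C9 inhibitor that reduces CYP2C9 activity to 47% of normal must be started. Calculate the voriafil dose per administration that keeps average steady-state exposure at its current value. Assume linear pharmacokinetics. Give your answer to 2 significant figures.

CYP2C9: 0.54 × 0.47 = 0.2538
Other: 0.46 (unchanged)
New clearance relative to baseline: 0.2538 + 0.46 = 0.7138.
Exposure is unchanged when dose changes in proportion to clearance. New dose = 25 mg × 0.7138 = 18 mg.

18 mg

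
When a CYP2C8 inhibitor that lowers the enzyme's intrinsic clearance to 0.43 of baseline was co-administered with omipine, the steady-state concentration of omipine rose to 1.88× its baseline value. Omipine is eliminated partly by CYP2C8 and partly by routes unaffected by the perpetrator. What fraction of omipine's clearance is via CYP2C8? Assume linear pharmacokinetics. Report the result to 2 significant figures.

Call the CYP2C8 fraction fm. After the interaction, CL_new/CL_old = fm × 0.43 + (1 − fm).
Steady-state concentration ratio = 1 / (new CL fraction), so new CL fraction = 1 / 1.88 = 0.5319.
fm × 0.43 + 1 − fm = 0.5319  ⇒  fm × (0.43 − 1) = −0.4681  ⇒  fm = 0.82.

0.82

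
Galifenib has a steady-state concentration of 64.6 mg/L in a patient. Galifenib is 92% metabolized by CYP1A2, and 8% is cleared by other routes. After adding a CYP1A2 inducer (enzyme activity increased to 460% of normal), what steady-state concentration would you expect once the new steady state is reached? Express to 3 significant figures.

CYP1A2: 0.92 × 4.6 = 4.232
Other: 0.08 (unchanged)
CL_new/CL_old = 4.232 + 0.08 = 4.312.
New steady-state concentration = baseline ÷ relative clearance = 64.6 / 4.312 = 15.0 mg/L.

15.0 mg/L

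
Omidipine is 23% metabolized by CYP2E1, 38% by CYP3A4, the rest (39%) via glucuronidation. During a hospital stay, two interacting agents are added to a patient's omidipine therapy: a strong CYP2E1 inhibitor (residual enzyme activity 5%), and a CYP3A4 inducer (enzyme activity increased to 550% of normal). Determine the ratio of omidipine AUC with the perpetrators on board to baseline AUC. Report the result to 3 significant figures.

0.401

The CYP2E1 pathway (23% of clearance) falls to 0.05× activity: 0.23 × 0.05 = 0.0115.
The CYP3A4 pathway (38% of clearance) is boosted to 5.5× activity: 0.38 × 5.5 = 2.09.
The remaining 39% of clearance is unaffected.
New clearance relative to baseline: 0.0115 + 2.09 + 0.39 = 2.4915.
Net AUC ratio = 1 / 2.4915 = 0.401.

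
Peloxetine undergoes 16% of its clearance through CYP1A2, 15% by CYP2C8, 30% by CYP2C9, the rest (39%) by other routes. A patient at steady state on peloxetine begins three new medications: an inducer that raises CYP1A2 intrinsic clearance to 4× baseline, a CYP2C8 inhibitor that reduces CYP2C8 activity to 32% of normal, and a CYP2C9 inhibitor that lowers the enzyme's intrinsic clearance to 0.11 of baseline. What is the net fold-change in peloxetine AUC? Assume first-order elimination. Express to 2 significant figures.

CYP1A2: 0.16 × 4 = 0.64
CYP2C8: 0.15 × 0.32 = 0.048
CYP2C9: 0.3 × 0.11 = 0.033
Other: 0.39 (unchanged)
Relative clearance = 0.64 + 0.048 + 0.033 + 0.39 = 1.111.
AUC ∝ 1/CL: fold-change = 1 / 1.111 = 0.90.

0.90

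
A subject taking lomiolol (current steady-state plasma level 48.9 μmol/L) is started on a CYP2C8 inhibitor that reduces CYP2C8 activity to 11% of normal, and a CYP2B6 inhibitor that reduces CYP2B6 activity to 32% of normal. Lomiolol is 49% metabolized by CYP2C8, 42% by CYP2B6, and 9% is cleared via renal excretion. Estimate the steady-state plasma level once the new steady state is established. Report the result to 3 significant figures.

The CYP2C8 pathway (49% of clearance) drops to 0.11× activity: 0.49 × 0.11 = 0.0539.
The CYP2B6 pathway (42% of clearance) is reduced to 0.32× activity: 0.42 × 0.32 = 0.1344.
The remaining 9% of clearance is unaffected.
New clearance relative to baseline: 0.0539 + 0.1344 + 0.09 = 0.2783.
Steady-state plasma level ∝ 1/CL: new value = 48.9 / 0.2783 = 176 μmol/L.

176 μmol/L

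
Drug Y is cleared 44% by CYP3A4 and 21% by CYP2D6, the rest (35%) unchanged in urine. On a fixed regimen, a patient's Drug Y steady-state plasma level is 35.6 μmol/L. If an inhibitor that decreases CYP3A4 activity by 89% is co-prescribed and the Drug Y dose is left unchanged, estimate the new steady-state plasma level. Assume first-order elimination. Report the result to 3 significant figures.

The CYP3A4 pathway (44% of clearance) is reduced to 0.11× activity: 0.44 × 0.11 = 0.0484.
CYP2D6 (21%) and the residual 35% are unaffected.
Relative clearance = 0.0484 + 0.21 + 0.35 = 0.6084.
New steady-state plasma level = baseline ÷ relative clearance = 35.6 / 0.6084 = 58.5 μmol/L.

58.5 μmol/L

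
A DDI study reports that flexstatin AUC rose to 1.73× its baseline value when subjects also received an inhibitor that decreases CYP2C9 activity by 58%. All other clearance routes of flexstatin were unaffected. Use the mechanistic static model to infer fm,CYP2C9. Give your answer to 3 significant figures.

Call the CYP2C9 fraction fm. After the interaction, CL_new/CL_old = fm × 0.42 + (1 − fm).
AUC ratio = 1 / (new CL fraction), so new CL fraction = 1 / 1.73 = 0.578.
fm × 0.42 + 1 − fm = 0.578  ⇒  fm × (0.42 − 1) = −0.422  ⇒  fm = 0.728.

0.728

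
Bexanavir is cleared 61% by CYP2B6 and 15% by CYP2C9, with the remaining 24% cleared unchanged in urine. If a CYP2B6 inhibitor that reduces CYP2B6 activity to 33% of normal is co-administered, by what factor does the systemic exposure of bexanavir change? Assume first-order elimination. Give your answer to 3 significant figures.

1.69

CYP2B6: 0.61 × 0.33 = 0.2013
CYP2C9: 0.15 (unchanged)
Other: 0.24 (unchanged)
Relative clearance = 0.2013 + 0.15 + 0.24 = 0.5913.
Since systemic exposure ∝ 1/CL, the ratio is 1 / 0.5913 = 1.69.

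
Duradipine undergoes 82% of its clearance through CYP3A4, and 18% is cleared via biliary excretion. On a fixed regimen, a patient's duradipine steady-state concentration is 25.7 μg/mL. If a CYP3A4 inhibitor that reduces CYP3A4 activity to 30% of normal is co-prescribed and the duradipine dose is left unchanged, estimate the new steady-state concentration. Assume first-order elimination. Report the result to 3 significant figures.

The CYP3A4 pathway (82% of clearance) is reduced to 0.3× activity: 0.82 × 0.3 = 0.246.
Non-CYP routes (18%) are unchanged.
CL_new/CL_old = 0.246 + 0.18 = 0.426.
New steady-state concentration = baseline ÷ relative clearance = 25.7 / 0.426 = 60.3 μg/mL.

60.3 μg/mL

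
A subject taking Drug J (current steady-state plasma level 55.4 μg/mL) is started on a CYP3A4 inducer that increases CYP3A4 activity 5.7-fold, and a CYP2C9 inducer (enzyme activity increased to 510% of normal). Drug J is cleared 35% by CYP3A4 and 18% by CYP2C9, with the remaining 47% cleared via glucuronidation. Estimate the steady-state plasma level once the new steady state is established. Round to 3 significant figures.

The CYP3A4 pathway (35% of clearance) is boosted to 5.7× activity: 0.35 × 5.7 = 1.995.
The CYP2C9 pathway (18% of clearance) is boosted to 5.1× activity: 0.18 × 5.1 = 0.918.
Non-CYP routes (47%) are unchanged.
Relative clearance = 1.995 + 0.918 + 0.47 = 3.383.
New steady-state plasma level = 55.4 / 3.383 = 16.4 μg/mL (concentration scales inversely with clearance).

16.4 μg/mL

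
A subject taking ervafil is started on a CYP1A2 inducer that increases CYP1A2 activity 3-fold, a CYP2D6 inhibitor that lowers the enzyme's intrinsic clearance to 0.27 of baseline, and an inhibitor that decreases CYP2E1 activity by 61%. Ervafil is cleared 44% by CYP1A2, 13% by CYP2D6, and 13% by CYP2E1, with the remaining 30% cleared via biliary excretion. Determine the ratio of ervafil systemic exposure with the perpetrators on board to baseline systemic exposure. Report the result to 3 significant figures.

0.586

The CYP1A2 pathway (44% of clearance) is boosted to 3× activity: 0.44 × 3 = 1.32.
The CYP2D6 pathway (13% of clearance) drops to 0.27× activity: 0.13 × 0.27 = 0.0351.
The CYP2E1 pathway (13% of clearance) is reduced to 0.39× activity: 0.13 × 0.39 = 0.0507.
Non-CYP routes (30%) are unchanged.
Relative clearance = 1.32 + 0.0351 + 0.0507 + 0.3 = 1.7058.
Because systemic exposure varies inversely with clearance, the combined effect is 1 / 1.7058 = 0.586.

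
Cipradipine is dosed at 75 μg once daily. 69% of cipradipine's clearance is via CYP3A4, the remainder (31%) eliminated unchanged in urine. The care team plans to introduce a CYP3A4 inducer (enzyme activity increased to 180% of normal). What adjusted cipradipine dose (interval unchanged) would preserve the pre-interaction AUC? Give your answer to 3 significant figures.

116 μg

The CYP3A4 pathway (69% of clearance) increases to 1.8× activity: 0.69 × 1.8 = 1.242.
Non-CYP routes (31%) are unchanged.
Relative clearance = 1.242 + 0.31 = 1.552.
Exposure is unchanged when dose changes in proportion to clearance. New dose = 75 μg × 1.552 = 116 μg.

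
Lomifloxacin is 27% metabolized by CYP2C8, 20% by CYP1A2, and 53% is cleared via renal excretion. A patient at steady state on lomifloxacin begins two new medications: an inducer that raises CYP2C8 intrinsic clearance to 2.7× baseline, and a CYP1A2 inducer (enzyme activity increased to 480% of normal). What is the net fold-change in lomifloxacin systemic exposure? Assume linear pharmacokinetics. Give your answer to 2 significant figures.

0.45

The CYP2C8 pathway (27% of clearance) is boosted to 2.7× activity: 0.27 × 2.7 = 0.729.
The CYP1A2 pathway (20% of clearance) increases to 4.8× activity: 0.2 × 4.8 = 0.96.
The remaining 53% of clearance is unaffected.
CL_new/CL_old = 0.729 + 0.96 + 0.53 = 2.219.
Because systemic exposure varies inversely with clearance, the combined effect is 1 / 2.219 = 0.45.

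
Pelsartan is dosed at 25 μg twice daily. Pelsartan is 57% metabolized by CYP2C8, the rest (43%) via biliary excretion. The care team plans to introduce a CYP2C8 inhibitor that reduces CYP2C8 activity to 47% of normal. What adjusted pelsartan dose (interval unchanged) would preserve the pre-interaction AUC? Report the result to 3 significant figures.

The CYP2C8 pathway (57% of clearance) drops to 0.47× activity: 0.57 × 0.47 = 0.2679.
Non-CYP routes (43%) are unchanged.
CL_new/CL_old = 0.2679 + 0.43 = 0.6979.
Exposure is unchanged when dose changes in proportion to clearance. New dose = 25 μg × 0.6979 = 17.4 μg.

17.4 μg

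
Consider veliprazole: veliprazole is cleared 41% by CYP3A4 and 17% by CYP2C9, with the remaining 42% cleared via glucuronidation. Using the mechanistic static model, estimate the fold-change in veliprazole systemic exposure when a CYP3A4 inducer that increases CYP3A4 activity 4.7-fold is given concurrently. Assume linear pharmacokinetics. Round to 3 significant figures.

0.397

CYP3A4: 0.41 × 4.7 = 1.927
CYP2C9: 0.17 (unchanged)
Other: 0.42 (unchanged)
New clearance relative to baseline: 1.927 + 0.17 + 0.42 = 2.517.
Systemic exposure is inversely proportional to clearance, so the fold-change is 1 / 2.517 = 0.397.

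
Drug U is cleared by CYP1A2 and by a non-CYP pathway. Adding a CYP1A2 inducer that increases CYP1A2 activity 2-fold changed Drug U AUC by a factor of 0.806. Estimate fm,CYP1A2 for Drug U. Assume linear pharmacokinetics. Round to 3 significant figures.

0.241

Write x for the fraction cleared via CYP1A2. The observed AUC change means clearance rose to 1/0.806 = 1.241 of baseline.
Setting x·2 + (1 − x) = 1.241 and solving: x = (1.241 − 1)/(2 − 1) = 0.241.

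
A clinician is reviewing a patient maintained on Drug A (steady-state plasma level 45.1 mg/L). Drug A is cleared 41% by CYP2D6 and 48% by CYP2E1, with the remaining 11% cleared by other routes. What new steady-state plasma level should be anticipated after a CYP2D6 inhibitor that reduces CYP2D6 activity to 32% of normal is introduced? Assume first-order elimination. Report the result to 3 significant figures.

62.5 mg/L

The CYP2D6 pathway (41% of clearance) drops to 0.32× activity: 0.41 × 0.32 = 0.1312.
CYP2E1 (48%) and the residual 11% are unaffected.
Relative clearance = 0.1312 + 0.48 + 0.11 = 0.7212.
New steady-state plasma level = baseline ÷ relative clearance = 45.1 / 0.7212 = 62.5 mg/L.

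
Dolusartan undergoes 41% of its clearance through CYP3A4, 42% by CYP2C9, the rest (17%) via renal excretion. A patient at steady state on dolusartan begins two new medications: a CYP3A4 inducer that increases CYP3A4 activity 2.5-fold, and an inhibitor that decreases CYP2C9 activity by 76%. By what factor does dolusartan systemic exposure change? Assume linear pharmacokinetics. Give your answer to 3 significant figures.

The CYP3A4 pathway (41% of clearance) rises to 2.5× activity: 0.41 × 2.5 = 1.025.
The CYP2C9 pathway (42% of clearance) falls to 0.24× activity: 0.42 × 0.24 = 0.1008.
The remaining 17% of clearance is unaffected.
New clearance relative to baseline: 1.025 + 0.1008 + 0.17 = 1.2958.
Because systemic exposure varies inversely with clearance, the combined effect is 1 / 1.2958 = 0.772.

0.772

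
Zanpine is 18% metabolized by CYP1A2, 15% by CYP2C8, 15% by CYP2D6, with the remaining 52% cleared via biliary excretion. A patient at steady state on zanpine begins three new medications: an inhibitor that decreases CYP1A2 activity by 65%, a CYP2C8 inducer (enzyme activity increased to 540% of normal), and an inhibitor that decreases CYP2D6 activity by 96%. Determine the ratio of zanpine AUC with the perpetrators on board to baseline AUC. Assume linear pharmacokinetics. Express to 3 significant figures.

0.715

CYP1A2: 0.18 × 0.35 = 0.063
CYP2C8: 0.15 × 5.4 = 0.81
CYP2D6: 0.15 × 0.04 = 0.006
Other: 0.52 (unchanged)
Relative clearance = 0.063 + 0.81 + 0.006 + 0.52 = 1.399.
Because AUC varies inversely with clearance, the combined effect is 1 / 1.399 = 0.715.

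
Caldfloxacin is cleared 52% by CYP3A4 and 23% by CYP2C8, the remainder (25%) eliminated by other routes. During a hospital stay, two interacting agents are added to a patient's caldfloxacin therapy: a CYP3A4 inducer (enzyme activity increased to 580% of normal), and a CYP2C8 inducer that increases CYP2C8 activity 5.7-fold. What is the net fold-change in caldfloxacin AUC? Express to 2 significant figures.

The CYP3A4 pathway (52% of clearance) rises to 5.8× activity: 0.52 × 5.8 = 3.016.
The CYP2C8 pathway (23% of clearance) increases to 5.7× activity: 0.23 × 5.7 = 1.311.
The remaining 25% of clearance is unaffected.
CL_new/CL_old = 3.016 + 1.311 + 0.25 = 4.577.
AUC ∝ 1/CL: fold-change = 1 / 4.577 = 0.22.

0.22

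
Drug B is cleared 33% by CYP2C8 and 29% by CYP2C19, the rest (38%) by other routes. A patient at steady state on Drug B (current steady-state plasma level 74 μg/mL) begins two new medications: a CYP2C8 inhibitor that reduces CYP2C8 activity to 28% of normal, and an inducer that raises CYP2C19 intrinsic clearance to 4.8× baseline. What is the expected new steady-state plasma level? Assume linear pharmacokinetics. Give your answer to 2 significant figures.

40 μg/mL

CYP2C8: 0.33 × 0.28 = 0.0924
CYP2C19: 0.29 × 4.8 = 1.392
Other: 0.38 (unchanged)
Relative clearance = 0.0924 + 1.392 + 0.38 = 1.8644.
Dividing the baseline by the relative clearance: 74 / 1.8644 = 40 μg/mL.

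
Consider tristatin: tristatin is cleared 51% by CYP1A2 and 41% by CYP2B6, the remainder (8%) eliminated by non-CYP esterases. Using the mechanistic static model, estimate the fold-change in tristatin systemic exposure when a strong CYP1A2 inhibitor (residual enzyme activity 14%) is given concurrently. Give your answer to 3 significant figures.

1.78

The CYP1A2 pathway (51% of clearance) falls to 0.14× activity: 0.51 × 0.14 = 0.0714.
CYP2B6 (41%) and the residual 8% are unaffected.
CL_new/CL_old = 0.0714 + 0.41 + 0.08 = 0.5614.
Systemic exposure ratio = CL_old/CL_new = 1 / 0.5614 = 1.78.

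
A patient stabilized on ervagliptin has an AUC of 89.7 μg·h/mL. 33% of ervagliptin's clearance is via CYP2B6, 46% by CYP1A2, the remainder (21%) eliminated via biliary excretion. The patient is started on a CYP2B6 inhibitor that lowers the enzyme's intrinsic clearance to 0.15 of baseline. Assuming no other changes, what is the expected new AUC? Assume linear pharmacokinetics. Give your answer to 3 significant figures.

125 μg·h/mL

The CYP2B6 pathway (33% of clearance) is reduced to 0.15× activity: 0.33 × 0.15 = 0.0495.
CYP1A2 (46%) and the residual 21% are unaffected.
Relative clearance = 0.0495 + 0.46 + 0.21 = 0.7195.
With dosing unchanged, AUC scales as 1/CL: 89.7 / 0.7195 = 125 μg·h/mL.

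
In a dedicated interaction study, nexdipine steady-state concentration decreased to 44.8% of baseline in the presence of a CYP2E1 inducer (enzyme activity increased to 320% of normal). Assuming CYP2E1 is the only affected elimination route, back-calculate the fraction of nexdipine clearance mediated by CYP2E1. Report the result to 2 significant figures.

Call the CYP2E1 fraction fm. After the interaction, CL_new/CL_old = fm × 3.2 + (1 − fm).
Steady-state concentration ratio = 1 / (new CL fraction), so new CL fraction = 1 / 0.448 = 2.232.
fm × 3.2 + 1 − fm = 2.232  ⇒  fm × (3.2 − 1) = 1.232  ⇒  fm = 0.56.

0.56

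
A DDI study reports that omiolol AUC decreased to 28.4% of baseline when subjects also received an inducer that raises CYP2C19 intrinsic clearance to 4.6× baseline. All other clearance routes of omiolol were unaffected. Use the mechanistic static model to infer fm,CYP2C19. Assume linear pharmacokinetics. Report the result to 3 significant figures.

0.700

Let fm be the CYP2C19 fraction. New clearance relative to baseline = fm × 4.6 + (1 − fm).
AUC ratio = 1 / (new CL fraction), so new CL fraction = 1 / 0.284 = 3.521.
fm × 4.6 + 1 − fm = 3.521  ⇒  fm × (4.6 − 1) = 2.521  ⇒  fm = 0.700.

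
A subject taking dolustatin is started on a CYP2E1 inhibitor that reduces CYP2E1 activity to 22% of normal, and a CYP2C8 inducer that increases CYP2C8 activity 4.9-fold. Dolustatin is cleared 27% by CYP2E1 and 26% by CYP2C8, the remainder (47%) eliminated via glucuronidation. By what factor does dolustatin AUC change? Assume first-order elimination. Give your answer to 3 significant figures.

0.555

The CYP2E1 pathway (27% of clearance) drops to 0.22× activity: 0.27 × 0.22 = 0.0594.
The CYP2C8 pathway (26% of clearance) is boosted to 4.9× activity: 0.26 × 4.9 = 1.274.
Non-CYP routes (47%) are unchanged.
New clearance relative to baseline: 0.0594 + 1.274 + 0.47 = 1.8034.
Net AUC ratio = 1 / 1.8034 = 0.555.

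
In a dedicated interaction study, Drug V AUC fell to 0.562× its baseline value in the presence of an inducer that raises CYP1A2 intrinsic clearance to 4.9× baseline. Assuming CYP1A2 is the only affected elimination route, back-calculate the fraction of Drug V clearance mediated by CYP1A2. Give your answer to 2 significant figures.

Let fm be the CYP1A2 fraction. New clearance relative to baseline = fm × 4.9 + (1 − fm).
AUC ratio = 1 / (new CL fraction), so new CL fraction = 1 / 0.562 = 1.779.
fm × 4.9 + 1 − fm = 1.779  ⇒  fm × (4.9 − 1) = 0.7794  ⇒  fm = 0.20.

0.20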